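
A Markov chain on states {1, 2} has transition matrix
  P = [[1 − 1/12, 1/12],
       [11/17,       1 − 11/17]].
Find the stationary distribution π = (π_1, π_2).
π_1 = 132/149, π_2 = 17/149

Solve πP = π with π_1 + π_2 = 1. From πP = π: π_1 · (1 − 1/12) + π_2 · 11/17 = π_1 ⇒ π_2 · 11/17 = π_1 · 1/12 ⇒ π_2/π_1 = (1/12)/(11/17) = 17/132. Together with π_1 + π_2 = 1:
  π_1 = (11/17)/(1/12 + 11/17) = (11/17)/(149/204) = 132/149,
  π_2 = (1/12)/(1/12 + 11/17) = (1/12)/(149/204) = 17/149.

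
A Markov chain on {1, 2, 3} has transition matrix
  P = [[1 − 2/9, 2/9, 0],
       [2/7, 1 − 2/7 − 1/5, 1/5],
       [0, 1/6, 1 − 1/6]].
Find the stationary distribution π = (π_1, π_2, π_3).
π = (45/122, 35/122, 21/61)

This is a birth-death chain on three states, which satisfies detailed balance: π_1 · P_{12} = π_2 · P_{21} and π_2 · P_{23} = π_3 · P_{32}.
From π_1 · 2/9 = π_2 · 2/7: π_2/π_1 = (2/9)/(2/7) = 7/9.
From π_2 · 1/5 = π_3 · 1/6: π_3/π_2 = (1/5)/(1/6) = 6/5.
Take π_1 proportional to 1; then unnormalized π = (1, 7/9, 14/15). Normalize by dividing by the sum 122/45:
  π = (45/122, 35/122, 21/61).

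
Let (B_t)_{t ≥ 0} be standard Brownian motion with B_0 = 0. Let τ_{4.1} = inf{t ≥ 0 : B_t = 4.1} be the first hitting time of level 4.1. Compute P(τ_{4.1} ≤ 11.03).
P(τ_{4.1} ≤ 11.03) = 2(1 − Φ(4.1/√11.03)) = 2(1 − Φ(1.2345)) ≈ 0.2170

By the reflection principle for standard BM, P(τ_b ≤ t) = 2 · P(B_t ≥ b). Since B_t ~ N(0, t), P(B_t ≥ 4.1) = 1 − Φ(4.1/√t) = 1 − Φ(4.1/√11.03) = 1 − Φ(1.2345) ≈ 0.10851. Doubling: P(τ_{4.1} ≤ 11.03) ≈ 2 · 0.10851 = 0.21702 ≈ 0.2170.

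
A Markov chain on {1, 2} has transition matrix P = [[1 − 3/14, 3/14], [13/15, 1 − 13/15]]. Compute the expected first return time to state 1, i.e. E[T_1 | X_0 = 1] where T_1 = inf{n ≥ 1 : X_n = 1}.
E[T_1 | X_0 = 1] = 1/π_1 = 227/182

For an irreducible recurrent Markov chain with stationary distribution π, E[T_i | X_0 = i] = 1/π_i (Kac's formula). Here π_1 = (13/15)/(3/14 + 13/15) = (13/15)/(227/210) = 182/227, so E[T_1 | X_0 = 1] = 1/π_1 = (3/14 + 13/15)/(13/15) = (227/210)/(13/15) = 227/182.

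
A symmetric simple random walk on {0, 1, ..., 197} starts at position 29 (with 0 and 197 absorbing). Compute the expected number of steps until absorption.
E[τ | X_0 = 29] = 4872

Let v_k = E[τ | X_0 = k]. Boundary: v_0 = v_197 = 0. Recurrence: v_k = 1 + (v_{k-1} + v_{k+1})/2 for 1 ≤ k ≤ 196. The particular solution to v_k − (v_{k-1} + v_{k+1})/2 = 1 is v_k = −k^2. Adding homogeneous solution A + B k and matching boundaries gives v_k = k (197 − k). Substituting k = 29: v_29 = 29 · 168 = 4872.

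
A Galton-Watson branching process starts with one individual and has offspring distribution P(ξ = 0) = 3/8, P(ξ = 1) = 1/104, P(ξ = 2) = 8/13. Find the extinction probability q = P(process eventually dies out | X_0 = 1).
q = 39/64

The pgf is f(s) = 3/8 + 1/104·s + 8/13·s². The extinction probability q is the smallest fixed point of f in [0, 1]. Setting s = f(s):
  8/13·s² + (1/104 − 1)·s + 3/8 = 0
  8/13·s² − (3/8 + 8/13)·s + 3/8 = 0
which factors as (s − 1)·(8/13·s − 3/8) = 0, giving roots s = 1 and s = (3/8)/(8/13) = 39/64.
Mean offspring μ = 1/104 + 2·8/13 = 129/104 > 1 (supercritical), so q < 1. The extinction probability is the smaller root: q = (3/8)/(8/13) = 39/64.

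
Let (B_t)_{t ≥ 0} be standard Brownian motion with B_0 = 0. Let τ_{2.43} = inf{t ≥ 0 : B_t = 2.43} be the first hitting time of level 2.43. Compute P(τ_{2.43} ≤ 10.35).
P(τ_{2.43} ≤ 10.35) = 2(1 − Φ(2.43/√10.35)) = 2(1 − Φ(0.7553)) ≈ 0.4501

By the reflection principle for standard BM, P(τ_b ≤ t) = 2 · P(B_t ≥ b). Since B_t ~ N(0, t), P(B_t ≥ 2.43) = 1 − Φ(2.43/√t) = 1 − Φ(2.43/√10.35) = 1 − Φ(0.7553) ≈ 0.22503. Doubling: P(τ_{2.43} ≤ 10.35) ≈ 2 · 0.22503 = 0.45006 ≈ 0.4501.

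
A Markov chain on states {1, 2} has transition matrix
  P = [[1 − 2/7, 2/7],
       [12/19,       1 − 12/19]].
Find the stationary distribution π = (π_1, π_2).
π_1 = 42/61, π_2 = 19/61

Solve πP = π with π_1 + π_2 = 1. From πP = π: π_1 · (1 − 2/7) + π_2 · 12/19 = π_1 ⇒ π_2 · 12/19 = π_1 · 2/7 ⇒ π_2/π_1 = (2/7)/(12/19) = 19/42. Together with π_1 + π_2 = 1:
  π_1 = (12/19)/(2/7 + 12/19) = (12/19)/(122/133) = 42/61,
  π_2 = (2/7)/(2/7 + 12/19) = (2/7)/(122/133) = 19/61.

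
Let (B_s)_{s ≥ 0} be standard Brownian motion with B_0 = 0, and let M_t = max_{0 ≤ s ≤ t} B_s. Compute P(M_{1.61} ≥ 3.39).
P(M_{1.61} ≥ 3.39) = 2·P(B_{1.61} ≥ 3.39) = 2(1 − Φ(3.39/√1.61)) ≈ 0.0075

By the reflection principle for Brownian motion, P(M_t ≥ a) = 2 · P(B_t ≥ a) for a ≥ 0. Since B_t ~ N(0, t), P(B_t ≥ 3.39) = 1 − Φ(3.39/√t) = 1 − Φ(3.39/√1.61) = 1 − Φ(2.6717). So
  P(M_{1.61} ≥ 3.39) = 2(1 − Φ(2.6717)) ≈ 0.0075.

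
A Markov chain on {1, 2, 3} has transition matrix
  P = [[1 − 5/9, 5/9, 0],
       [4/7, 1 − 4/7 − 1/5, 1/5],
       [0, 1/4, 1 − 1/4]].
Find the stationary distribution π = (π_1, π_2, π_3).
π = (4/11, 35/99, 28/99)

This is a birth-death chain on three states, which satisfies detailed balance: π_1 · P_{12} = π_2 · P_{21} and π_2 · P_{23} = π_3 · P_{32}.
From π_1 · 5/9 = π_2 · 4/7: π_2/π_1 = (5/9)/(4/7) = 35/36.
From π_2 · 1/5 = π_3 · 1/4: π_3/π_2 = (1/5)/(1/4) = 4/5.
Take π_1 proportional to 1; then unnormalized π = (1, 35/36, 7/9). Normalize by dividing by the sum 11/4:
  π = (4/11, 35/99, 28/99).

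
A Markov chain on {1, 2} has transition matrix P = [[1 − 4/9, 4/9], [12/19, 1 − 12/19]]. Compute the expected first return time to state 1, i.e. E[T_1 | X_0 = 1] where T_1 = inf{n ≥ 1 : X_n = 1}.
E[T_1 | X_0 = 1] = 1/π_1 = 46/27

For an irreducible recurrent Markov chain with stationary distribution π, E[T_i | X_0 = i] = 1/π_i (Kac's formula). Here π_1 = (12/19)/(4/9 + 12/19) = (12/19)/(184/171) = 27/46, so E[T_1 | X_0 = 1] = 1/π_1 = (4/9 + 12/19)/(12/19) = (184/171)/(12/19) = 46/27.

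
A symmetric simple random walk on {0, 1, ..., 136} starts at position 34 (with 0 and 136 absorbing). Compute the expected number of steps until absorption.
E[τ | X_0 = 34] = 3468

Let v_k = E[τ | X_0 = k]. Boundary: v_0 = v_136 = 0. Recurrence: v_k = 1 + (v_{k-1} + v_{k+1})/2 for 1 ≤ k ≤ 135. The particular solution to v_k − (v_{k-1} + v_{k+1})/2 = 1 is v_k = −k^2. Adding homogeneous solution A + B k and matching boundaries gives v_k = k (136 − k). Substituting k = 34: v_34 = 34 · 102 = 3468.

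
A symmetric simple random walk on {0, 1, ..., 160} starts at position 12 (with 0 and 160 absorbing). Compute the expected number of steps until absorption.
E[τ | X_0 = 12] = 1776

Let v_k = E[τ | X_0 = k]. Boundary: v_0 = v_160 = 0. Recurrence: v_k = 1 + (v_{k-1} + v_{k+1})/2 for 1 ≤ k ≤ 159. The particular solution to v_k − (v_{k-1} + v_{k+1})/2 = 1 is v_k = −k^2. Adding homogeneous solution A + B k and matching boundaries gives v_k = k (160 − k). Substituting k = 12: v_12 = 12 · 148 = 1776.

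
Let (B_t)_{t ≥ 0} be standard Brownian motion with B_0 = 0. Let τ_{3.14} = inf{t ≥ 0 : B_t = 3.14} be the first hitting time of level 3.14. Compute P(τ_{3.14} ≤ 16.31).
P(τ_{3.14} ≤ 16.31) = 2(1 − Φ(3.14/√16.31)) = 2(1 − Φ(0.7775)) ≈ 0.4369

By the reflection principle for standard BM, P(τ_b ≤ t) = 2 · P(B_t ≥ b). Since B_t ~ N(0, t), P(B_t ≥ 3.14) = 1 − Φ(3.14/√t) = 1 − Φ(3.14/√16.31) = 1 − Φ(0.7775) ≈ 0.21843. Doubling: P(τ_{3.14} ≤ 16.31) ≈ 2 · 0.21843 = 0.43686 ≈ 0.4369.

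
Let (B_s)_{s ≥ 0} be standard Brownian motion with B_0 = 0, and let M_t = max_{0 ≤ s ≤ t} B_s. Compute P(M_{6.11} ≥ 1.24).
P(M_{6.11} ≥ 1.24) = 2·P(B_{6.11} ≥ 1.24) = 2(1 − Φ(1.24/√6.11)) ≈ 0.6159

By the reflection principle for Brownian motion, P(M_t ≥ a) = 2 · P(B_t ≥ a) for a ≥ 0. Since B_t ~ N(0, t), P(B_t ≥ 1.24) = 1 − Φ(1.24/√t) = 1 − Φ(1.24/√6.11) = 1 − Φ(0.5017). So
  P(M_{6.11} ≥ 1.24) = 2(1 − Φ(0.5017)) ≈ 0.6159.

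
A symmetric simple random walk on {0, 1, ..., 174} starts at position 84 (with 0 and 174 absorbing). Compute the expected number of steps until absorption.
E[τ | X_0 = 84] = 7560

Let v_k = E[τ | X_0 = k]. Boundary: v_0 = v_174 = 0. Recurrence: v_k = 1 + (v_{k-1} + v_{k+1})/2 for 1 ≤ k ≤ 173. The particular solution to v_k − (v_{k-1} + v_{k+1})/2 = 1 is v_k = −k^2. Adding homogeneous solution A + B k and matching boundaries gives v_k = k (174 − k). Substituting k = 84: v_84 = 84 · 90 = 7560.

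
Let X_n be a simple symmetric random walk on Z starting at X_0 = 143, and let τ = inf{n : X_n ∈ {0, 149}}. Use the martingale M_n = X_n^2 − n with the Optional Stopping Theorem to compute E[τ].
E[τ] = 858

M_n = X_n^2 − n is a martingale (since E[X_{n+1}^2 | F_n] = X_n^2 + 1). By OST (τ has finite mean in a bounded region), E[M_τ] = E[M_0] = X_0^2 − 0 = 143^2 = 20449. Also E[M_τ] = E[X_τ^2] − E[τ]. The walk exits at 0 or 149, with P(hit 149 first) = 143/149, so E[X_τ^2] = 149^2 · 143/149 + 0 = 21307. Thus E[τ] = E[X_τ^2] − E[M_τ] = 21307 − 20449 = 858 = 143(149 − 143) = 858.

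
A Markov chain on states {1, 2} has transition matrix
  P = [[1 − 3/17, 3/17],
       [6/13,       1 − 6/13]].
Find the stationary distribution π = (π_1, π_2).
π_1 = 34/47, π_2 = 13/47

Solve πP = π with π_1 + π_2 = 1. From πP = π: π_1 · (1 − 3/17) + π_2 · 6/13 = π_1 ⇒ π_2 · 6/13 = π_1 · 3/17 ⇒ π_2/π_1 = (3/17)/(6/13) = 13/34. Together with π_1 + π_2 = 1:
  π_1 = (6/13)/(3/17 + 6/13) = (6/13)/(141/221) = 34/47,
  π_2 = (3/17)/(3/17 + 6/13) = (3/17)/(141/221) = 13/47.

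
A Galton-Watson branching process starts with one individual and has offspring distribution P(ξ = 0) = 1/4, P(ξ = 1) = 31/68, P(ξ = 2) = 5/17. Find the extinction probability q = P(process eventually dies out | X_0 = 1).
q = 17/20

The pgf is f(s) = 1/4 + 31/68·s + 5/17·s². The extinction probability q is the smallest fixed point of f in [0, 1]. Setting s = f(s):
  5/17·s² + (31/68 − 1)·s + 1/4 = 0
  5/17·s² − (1/4 + 5/17)·s + 1/4 = 0
which factors as (s − 1)·(5/17·s − 1/4) = 0, giving roots s = 1 and s = (1/4)/(5/17) = 17/20.
Mean offspring μ = 31/68 + 2·5/17 = 71/68 > 1 (supercritical), so q < 1. The extinction probability is the smaller root: q = (1/4)/(5/17) = 17/20.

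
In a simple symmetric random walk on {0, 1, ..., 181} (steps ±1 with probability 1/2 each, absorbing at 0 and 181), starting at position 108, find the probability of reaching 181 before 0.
P(hit 181 before 0) = 108/181

Let u_k = P(hit 181 before 0 | start at k). Then u_0 = 0, u_181 = 1, and u_k = u_{k-1}/2 + u_{k+1}/2 for 1 ≤ k ≤ 180. This harmonic recurrence is solved by u_k = k/181, giving u_108 = 108/181.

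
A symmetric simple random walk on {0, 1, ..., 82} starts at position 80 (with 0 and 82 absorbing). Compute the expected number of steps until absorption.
E[τ | X_0 = 80] = 160

Let v_k = E[τ | X_0 = k]. Boundary: v_0 = v_82 = 0. Recurrence: v_k = 1 + (v_{k-1} + v_{k+1})/2 for 1 ≤ k ≤ 81. The particular solution to v_k − (v_{k-1} + v_{k+1})/2 = 1 is v_k = −k^2. Adding homogeneous solution A + B k and matching boundaries gives v_k = k (82 − k). Substituting k = 80: v_80 = 80 · 2 = 160.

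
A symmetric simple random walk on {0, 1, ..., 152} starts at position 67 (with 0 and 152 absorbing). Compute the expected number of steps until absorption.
E[τ | X_0 = 67] = 5695

Let v_k = E[τ | X_0 = k]. Boundary: v_0 = v_152 = 0. Recurrence: v_k = 1 + (v_{k-1} + v_{k+1})/2 for 1 ≤ k ≤ 151. The particular solution to v_k − (v_{k-1} + v_{k+1})/2 = 1 is v_k = −k^2. Adding homogeneous solution A + B k and matching boundaries gives v_k = k (152 − k). Substituting k = 67: v_67 = 67 · 85 = 5695.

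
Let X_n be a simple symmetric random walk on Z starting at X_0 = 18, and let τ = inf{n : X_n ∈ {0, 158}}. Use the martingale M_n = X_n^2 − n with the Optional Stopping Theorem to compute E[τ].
E[τ] = 2520

M_n = X_n^2 − n is a martingale (since E[X_{n+1}^2 | F_n] = X_n^2 + 1). By OST (τ has finite mean in a bounded region), E[M_τ] = E[M_0] = X_0^2 − 0 = 18^2 = 324. Also E[M_τ] = E[X_τ^2] − E[τ]. The walk exits at 0 or 158, with P(hit 158 first) = 18/158, so E[X_τ^2] = 158^2 · 18/158 + 0 = 2844. Thus E[τ] = E[X_τ^2] − E[M_τ] = 2844 − 324 = 2520 = 18(158 − 18) = 2520.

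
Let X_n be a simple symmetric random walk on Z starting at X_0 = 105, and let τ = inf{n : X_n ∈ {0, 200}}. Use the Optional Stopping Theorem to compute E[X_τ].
E[X_τ] = 105

X_n is a martingale and τ is a bounded-mean stopping time (indeed τ is finite a.s. with bounded expectation since the walk is in a bounded region). By the OST, E[X_τ] = E[X_0] = 105. Equivalently: E[X_τ] = 200 · P(hit 200 first) + 0 · P(hit 0 first) = 200 · (105/200) = 105.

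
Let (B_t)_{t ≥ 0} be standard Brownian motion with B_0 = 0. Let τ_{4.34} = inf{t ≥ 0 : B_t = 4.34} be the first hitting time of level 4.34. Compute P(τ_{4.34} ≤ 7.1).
P(τ_{4.34} ≤ 7.1) = 2(1 − Φ(4.34/√7.1)) = 2(1 − Φ(1.6288)) ≈ 0.1034

By the reflection principle for standard BM, P(τ_b ≤ t) = 2 · P(B_t ≥ b). Since B_t ~ N(0, t), P(B_t ≥ 4.34) = 1 − Φ(4.34/√t) = 1 − Φ(4.34/√7.1) = 1 − Φ(1.6288) ≈ 0.05168. Doubling: P(τ_{4.34} ≤ 7.1) ≈ 2 · 0.05168 = 0.10336 ≈ 0.1034.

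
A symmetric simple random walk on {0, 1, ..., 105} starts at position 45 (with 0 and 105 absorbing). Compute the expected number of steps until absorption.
E[τ | X_0 = 45] = 2700

Let v_k = E[τ | X_0 = k]. Boundary: v_0 = v_105 = 0. Recurrence: v_k = 1 + (v_{k-1} + v_{k+1})/2 for 1 ≤ k ≤ 104. The particular solution to v_k − (v_{k-1} + v_{k+1})/2 = 1 is v_k = −k^2. Adding homogeneous solution A + B k and matching boundaries gives v_k = k (105 − k). Substituting k = 45: v_45 = 45 · 60 = 2700.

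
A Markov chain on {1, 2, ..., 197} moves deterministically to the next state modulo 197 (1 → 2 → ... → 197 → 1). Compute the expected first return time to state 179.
E[T_179 | X_0 = 179] = 197

The chain cycles deterministically, so starting at state 179 it returns in exactly 197 steps. Equivalently, the stationary distribution is uniform π_j = 1/197 for every state j, so by Kac's formula E[T_179] = 1/π_179 = 197.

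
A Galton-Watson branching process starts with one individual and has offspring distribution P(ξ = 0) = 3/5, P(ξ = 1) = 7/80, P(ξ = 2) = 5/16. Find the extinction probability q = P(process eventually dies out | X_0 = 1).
q = 1

Mean offspring μ = 0·3/5 + 1·7/80 + 2·5/16 = 57/80 ≤ 1. For μ ≤ 1 with offspring not concentrated at 1, the Galton-Watson process goes extinct almost surely, so q = 1.
(Algebraic check: The pgf is f(s) = 3/5 + 7/80·s + 5/16·s². The extinction probability q is the smallest fixed point of f in [0, 1]. Setting s = f(s):
  5/16·s² + (7/80 − 1)·s + 3/5 = 0
  5/16·s² − (3/5 + 5/16)·s + 3/5 = 0
which factors as (s − 1)·(5/16·s − 3/5) = 0, giving roots s = 1 and s = (3/5)/(5/16) = 48/25. Since 48/25 ≥ 1, the smallest root in [0, 1] is s = 1.)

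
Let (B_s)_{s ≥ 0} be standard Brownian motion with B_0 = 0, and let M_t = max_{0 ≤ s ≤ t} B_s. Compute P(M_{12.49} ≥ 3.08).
P(M_{12.49} ≥ 3.08) = 2·P(B_{12.49} ≥ 3.08) = 2(1 − Φ(3.08/√12.49)) ≈ 0.3835

By the reflection principle for Brownian motion, P(M_t ≥ a) = 2 · P(B_t ≥ a) for a ≥ 0. Since B_t ~ N(0, t), P(B_t ≥ 3.08) = 1 − Φ(3.08/√t) = 1 − Φ(3.08/√12.49) = 1 − Φ(0.8715). So
  P(M_{12.49} ≥ 3.08) = 2(1 − Φ(0.8715)) ≈ 0.3835.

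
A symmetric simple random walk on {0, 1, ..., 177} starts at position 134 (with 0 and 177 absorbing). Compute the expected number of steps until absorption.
E[τ | X_0 = 134] = 5762

Let v_k = E[τ | X_0 = k]. Boundary: v_0 = v_177 = 0. Recurrence: v_k = 1 + (v_{k-1} + v_{k+1})/2 for 1 ≤ k ≤ 176. The particular solution to v_k − (v_{k-1} + v_{k+1})/2 = 1 is v_k = −k^2. Adding homogeneous solution A + B k and matching boundaries gives v_k = k (177 − k). Substituting k = 134: v_134 = 134 · 43 = 5762.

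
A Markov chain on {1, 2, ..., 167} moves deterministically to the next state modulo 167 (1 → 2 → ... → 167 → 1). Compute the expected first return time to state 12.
E[T_12 | X_0 = 12] = 167

The chain cycles deterministically, so starting at state 12 it returns in exactly 167 steps. Equivalently, the stationary distribution is uniform π_j = 1/167 for every state j, so by Kac's formula E[T_12] = 1/π_12 = 167.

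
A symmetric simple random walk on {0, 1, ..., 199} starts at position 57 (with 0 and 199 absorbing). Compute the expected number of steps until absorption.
E[τ | X_0 = 57] = 8094

Let v_k = E[τ | X_0 = k]. Boundary: v_0 = v_199 = 0. Recurrence: v_k = 1 + (v_{k-1} + v_{k+1})/2 for 1 ≤ k ≤ 198. The particular solution to v_k − (v_{k-1} + v_{k+1})/2 = 1 is v_k = −k^2. Adding homogeneous solution A + B k and matching boundaries gives v_k = k (199 − k). Substituting k = 57: v_57 = 57 · 142 = 8094.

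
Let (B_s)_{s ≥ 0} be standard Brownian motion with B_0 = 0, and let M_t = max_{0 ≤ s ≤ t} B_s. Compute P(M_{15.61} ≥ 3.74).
P(M_{15.61} ≥ 3.74) = 2·P(B_{15.61} ≥ 3.74) = 2(1 − Φ(3.74/√15.61)) ≈ 0.3438

By the reflection principle for Brownian motion, P(M_t ≥ a) = 2 · P(B_t ≥ a) for a ≥ 0. Since B_t ~ N(0, t), P(B_t ≥ 3.74) = 1 − Φ(3.74/√t) = 1 − Φ(3.74/√15.61) = 1 − Φ(0.9466). So
  P(M_{15.61} ≥ 3.74) = 2(1 − Φ(0.9466)) ≈ 0.3438.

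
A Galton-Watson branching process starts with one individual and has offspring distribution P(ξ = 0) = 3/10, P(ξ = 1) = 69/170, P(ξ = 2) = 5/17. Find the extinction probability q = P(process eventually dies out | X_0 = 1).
q = 1

Mean offspring μ = 0·3/10 + 1·69/170 + 2·5/17 = 169/170 ≤ 1. For μ ≤ 1 with offspring not concentrated at 1, the Galton-Watson process goes extinct almost surely, so q = 1.
(Algebraic check: The pgf is f(s) = 3/10 + 69/170·s + 5/17·s². The extinction probability q is the smallest fixed point of f in [0, 1]. Setting s = f(s):
  5/17·s² + (69/170 − 1)·s + 3/10 = 0
  5/17·s² − (3/10 + 5/17)·s + 3/10 = 0
which factors as (s − 1)·(5/17·s − 3/10) = 0, giving roots s = 1 and s = (3/10)/(5/17) = 51/50. Since 51/50 ≥ 1, the smallest root in [0, 1] is s = 1.)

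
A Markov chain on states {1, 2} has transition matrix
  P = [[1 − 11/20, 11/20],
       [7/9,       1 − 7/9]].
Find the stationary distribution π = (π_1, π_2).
π_1 = 140/239, π_2 = 99/239

Solve πP = π with π_1 + π_2 = 1. From πP = π: π_1 · (1 − 11/20) + π_2 · 7/9 = π_1 ⇒ π_2 · 7/9 = π_1 · 11/20 ⇒ π_2/π_1 = (11/20)/(7/9) = 99/140. Together with π_1 + π_2 = 1:
  π_1 = (7/9)/(11/20 + 7/9) = (7/9)/(239/180) = 140/239,
  π_2 = (11/20)/(11/20 + 7/9) = (11/20)/(239/180) = 99/239.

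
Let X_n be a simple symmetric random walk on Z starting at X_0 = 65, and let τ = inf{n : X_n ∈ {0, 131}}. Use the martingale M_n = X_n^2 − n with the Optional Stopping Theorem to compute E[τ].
E[τ] = 4290

M_n = X_n^2 − n is a martingale (since E[X_{n+1}^2 | F_n] = X_n^2 + 1). By OST (τ has finite mean in a bounded region), E[M_τ] = E[M_0] = X_0^2 − 0 = 65^2 = 4225. Also E[M_τ] = E[X_τ^2] − E[τ]. The walk exits at 0 or 131, with P(hit 131 first) = 65/131, so E[X_τ^2] = 131^2 · 65/131 + 0 = 8515. Thus E[τ] = E[X_τ^2] − E[M_τ] = 8515 − 4225 = 4290 = 65(131 − 65) = 4290.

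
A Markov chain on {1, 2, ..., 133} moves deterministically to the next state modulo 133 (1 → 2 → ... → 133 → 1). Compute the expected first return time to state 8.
E[T_8 | X_0 = 8] = 133

The chain cycles deterministically, so starting at state 8 it returns in exactly 133 steps. Equivalently, the stationary distribution is uniform π_j = 1/133 for every state j, so by Kac's formula E[T_8] = 1/π_8 = 133.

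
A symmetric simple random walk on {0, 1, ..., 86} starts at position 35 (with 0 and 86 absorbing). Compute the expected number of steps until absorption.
E[τ | X_0 = 35] = 1785

Let v_k = E[τ | X_0 = k]. Boundary: v_0 = v_86 = 0. Recurrence: v_k = 1 + (v_{k-1} + v_{k+1})/2 for 1 ≤ k ≤ 85. The particular solution to v_k − (v_{k-1} + v_{k+1})/2 = 1 is v_k = −k^2. Adding homogeneous solution A + B k and matching boundaries gives v_k = k (86 − k). Substituting k = 35: v_35 = 35 · 51 = 1785.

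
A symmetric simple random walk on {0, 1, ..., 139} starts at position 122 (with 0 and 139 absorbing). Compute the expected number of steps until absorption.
E[τ | X_0 = 122] = 2074

Let v_k = E[τ | X_0 = k]. Boundary: v_0 = v_139 = 0. Recurrence: v_k = 1 + (v_{k-1} + v_{k+1})/2 for 1 ≤ k ≤ 138. The particular solution to v_k − (v_{k-1} + v_{k+1})/2 = 1 is v_k = −k^2. Adding homogeneous solution A + B k and matching boundaries gives v_k = k (139 − k). Substituting k = 122: v_122 = 122 · 17 = 2074.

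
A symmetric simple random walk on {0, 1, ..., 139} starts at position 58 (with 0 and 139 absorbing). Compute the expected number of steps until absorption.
E[τ | X_0 = 58] = 4698

Let v_k = E[τ | X_0 = k]. Boundary: v_0 = v_139 = 0. Recurrence: v_k = 1 + (v_{k-1} + v_{k+1})/2 for 1 ≤ k ≤ 138. The particular solution to v_k − (v_{k-1} + v_{k+1})/2 = 1 is v_k = −k^2. Adding homogeneous solution A + B k and matching boundaries gives v_k = k (139 − k). Substituting k = 58: v_58 = 58 · 81 = 4698.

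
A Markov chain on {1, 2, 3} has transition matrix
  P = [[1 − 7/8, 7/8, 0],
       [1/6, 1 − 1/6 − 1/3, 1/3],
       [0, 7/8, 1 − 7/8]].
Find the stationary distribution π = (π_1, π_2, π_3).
π = (4/33, 7/11, 8/33)

This is a birth-death chain on three states, which satisfies detailed balance: π_1 · P_{12} = π_2 · P_{21} and π_2 · P_{23} = π_3 · P_{32}.
From π_1 · 7/8 = π_2 · 1/6: π_2/π_1 = (7/8)/(1/6) = 21/4.
From π_2 · 1/3 = π_3 · 7/8: π_3/π_2 = (1/3)/(7/8) = 8/21.
Take π_1 proportional to 1; then unnormalized π = (1, 21/4, 2). Normalize by dividing by the sum 33/4:
  π = (4/33, 7/11, 8/33).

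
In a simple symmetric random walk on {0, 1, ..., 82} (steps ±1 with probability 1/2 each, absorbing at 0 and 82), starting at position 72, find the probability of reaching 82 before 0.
P(hit 82 before 0) = 72/82 = 36/41

Let u_k = P(hit 82 before 0 | start at k). Then u_0 = 0, u_82 = 1, and u_k = u_{k-1}/2 + u_{k+1}/2 for 1 ≤ k ≤ 81. This harmonic recurrence is solved by u_k = k/82, giving u_72 = 72/82 = 36/41.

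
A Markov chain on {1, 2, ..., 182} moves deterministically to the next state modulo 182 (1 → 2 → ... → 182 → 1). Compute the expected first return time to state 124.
E[T_124 | X_0 = 124] = 182

The chain cycles deterministically, so starting at state 124 it returns in exactly 182 steps. Equivalently, the stationary distribution is uniform π_j = 1/182 for every state j, so by Kac's formula E[T_124] = 1/π_124 = 182.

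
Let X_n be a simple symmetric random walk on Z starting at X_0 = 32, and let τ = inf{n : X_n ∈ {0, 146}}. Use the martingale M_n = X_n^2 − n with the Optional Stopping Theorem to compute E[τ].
E[τ] = 3648

M_n = X_n^2 − n is a martingale (since E[X_{n+1}^2 | F_n] = X_n^2 + 1). By OST (τ has finite mean in a bounded region), E[M_τ] = E[M_0] = X_0^2 − 0 = 32^2 = 1024. Also E[M_τ] = E[X_τ^2] − E[τ]. The walk exits at 0 or 146, with P(hit 146 first) = 32/146, so E[X_τ^2] = 146^2 · 32/146 + 0 = 4672. Thus E[τ] = E[X_τ^2] − E[M_τ] = 4672 − 1024 = 3648 = 32(146 − 32) = 3648.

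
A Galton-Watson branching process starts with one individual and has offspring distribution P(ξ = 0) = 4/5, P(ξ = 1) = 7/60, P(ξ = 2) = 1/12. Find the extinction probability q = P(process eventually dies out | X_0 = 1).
q = 1

Mean offspring μ = 0·4/5 + 1·7/60 + 2·1/12 = 17/60 ≤ 1. For μ ≤ 1 with offspring not concentrated at 1, the Galton-Watson process goes extinct almost surely, so q = 1.
(Algebraic check: The pgf is f(s) = 4/5 + 7/60·s + 1/12·s². The extinction probability q is the smallest fixed point of f in [0, 1]. Setting s = f(s):
  1/12·s² + (7/60 − 1)·s + 4/5 = 0
  1/12·s² − (4/5 + 1/12)·s + 4/5 = 0
which factors as (s − 1)·(1/12·s − 4/5) = 0, giving roots s = 1 and s = (4/5)/(1/12) = 48/5. Since 48/5 ≥ 1, the smallest root in [0, 1] is s = 1.)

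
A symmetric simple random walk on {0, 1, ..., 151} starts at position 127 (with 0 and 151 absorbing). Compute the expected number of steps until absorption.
E[τ | X_0 = 127] = 3048

Let v_k = E[τ | X_0 = k]. Boundary: v_0 = v_151 = 0. Recurrence: v_k = 1 + (v_{k-1} + v_{k+1})/2 for 1 ≤ k ≤ 150. The particular solution to v_k − (v_{k-1} + v_{k+1})/2 = 1 is v_k = −k^2. Adding homogeneous solution A + B k and matching boundaries gives v_k = k (151 − k). Substituting k = 127: v_127 = 127 · 24 = 3048.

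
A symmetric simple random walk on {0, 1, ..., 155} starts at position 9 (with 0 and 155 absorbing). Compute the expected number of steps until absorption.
E[τ | X_0 = 9] = 1314

Let v_k = E[τ | X_0 = k]. Boundary: v_0 = v_155 = 0. Recurrence: v_k = 1 + (v_{k-1} + v_{k+1})/2 for 1 ≤ k ≤ 154. The particular solution to v_k − (v_{k-1} + v_{k+1})/2 = 1 is v_k = −k^2. Adding homogeneous solution A + B k and matching boundaries gives v_k = k (155 − k). Substituting k = 9: v_9 = 9 · 146 = 1314.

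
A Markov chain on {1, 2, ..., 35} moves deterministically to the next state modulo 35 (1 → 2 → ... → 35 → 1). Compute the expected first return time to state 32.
E[T_32 | X_0 = 32] = 35

The chain cycles deterministically, so starting at state 32 it returns in exactly 35 steps. Equivalently, the stationary distribution is uniform π_j = 1/35 for every state j, so by Kac's formula E[T_32] = 1/π_32 = 35.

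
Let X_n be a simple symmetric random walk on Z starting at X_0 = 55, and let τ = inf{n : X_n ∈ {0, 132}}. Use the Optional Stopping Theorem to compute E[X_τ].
E[X_τ] = 55

X_n is a martingale and τ is a bounded-mean stopping time (indeed τ is finite a.s. with bounded expectation since the walk is in a bounded region). By the OST, E[X_τ] = E[X_0] = 55. Equivalently: E[X_τ] = 132 · P(hit 132 first) + 0 · P(hit 0 first) = 132 · (55/132) = 55.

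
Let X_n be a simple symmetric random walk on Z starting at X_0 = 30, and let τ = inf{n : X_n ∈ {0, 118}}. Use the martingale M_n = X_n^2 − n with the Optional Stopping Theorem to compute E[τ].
E[τ] = 2640

M_n = X_n^2 − n is a martingale (since E[X_{n+1}^2 | F_n] = X_n^2 + 1). By OST (τ has finite mean in a bounded region), E[M_τ] = E[M_0] = X_0^2 − 0 = 30^2 = 900. Also E[M_τ] = E[X_τ^2] − E[τ]. The walk exits at 0 or 118, with P(hit 118 first) = 30/118, so E[X_τ^2] = 118^2 · 30/118 + 0 = 3540. Thus E[τ] = E[X_τ^2] − E[M_τ] = 3540 − 900 = 2640 = 30(118 − 30) = 2640.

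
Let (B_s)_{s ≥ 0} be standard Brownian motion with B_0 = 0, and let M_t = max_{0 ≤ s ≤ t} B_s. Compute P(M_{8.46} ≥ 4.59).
P(M_{8.46} ≥ 4.59) = 2·P(B_{8.46} ≥ 4.59) = 2(1 − Φ(4.59/√8.46)) ≈ 0.1145

By the reflection principle for Brownian motion, P(M_t ≥ a) = 2 · P(B_t ≥ a) for a ≥ 0. Since B_t ~ N(0, t), P(B_t ≥ 4.59) = 1 − Φ(4.59/√t) = 1 − Φ(4.59/√8.46) = 1 − Φ(1.5781). So
  P(M_{8.46} ≥ 4.59) = 2(1 − Φ(1.5781)) ≈ 0.1145.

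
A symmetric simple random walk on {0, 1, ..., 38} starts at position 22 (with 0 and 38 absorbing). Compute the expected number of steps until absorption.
E[τ | X_0 = 22] = 352

Let v_k = E[τ | X_0 = k]. Boundary: v_0 = v_38 = 0. Recurrence: v_k = 1 + (v_{k-1} + v_{k+1})/2 for 1 ≤ k ≤ 37. The particular solution to v_k − (v_{k-1} + v_{k+1})/2 = 1 is v_k = −k^2. Adding homogeneous solution A + B k and matching boundaries gives v_k = k (38 − k). Substituting k = 22: v_22 = 22 · 16 = 352.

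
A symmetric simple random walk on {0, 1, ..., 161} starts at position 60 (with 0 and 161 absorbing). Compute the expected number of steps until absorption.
E[τ | X_0 = 60] = 6060

Let v_k = E[τ | X_0 = k]. Boundary: v_0 = v_161 = 0. Recurrence: v_k = 1 + (v_{k-1} + v_{k+1})/2 for 1 ≤ k ≤ 160. The particular solution to v_k − (v_{k-1} + v_{k+1})/2 = 1 is v_k = −k^2. Adding homogeneous solution A + B k and matching boundaries gives v_k = k (161 − k). Substituting k = 60: v_60 = 60 · 101 = 6060.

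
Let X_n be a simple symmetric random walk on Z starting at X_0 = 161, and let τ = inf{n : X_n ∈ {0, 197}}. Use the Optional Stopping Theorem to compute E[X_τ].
E[X_τ] = 161

X_n is a martingale and τ is a bounded-mean stopping time (indeed τ is finite a.s. with bounded expectation since the walk is in a bounded region). By the OST, E[X_τ] = E[X_0] = 161. Equivalently: E[X_τ] = 197 · P(hit 197 first) + 0 · P(hit 0 first) = 197 · (161/197) = 161.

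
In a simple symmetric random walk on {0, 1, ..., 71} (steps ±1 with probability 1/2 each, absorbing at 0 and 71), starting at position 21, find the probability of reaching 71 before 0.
P(hit 71 before 0) = 21/71

Let u_k = P(hit 71 before 0 | start at k). Then u_0 = 0, u_71 = 1, and u_k = u_{k-1}/2 + u_{k+1}/2 for 1 ≤ k ≤ 70. This harmonic recurrence is solved by u_k = k/71, giving u_21 = 21/71.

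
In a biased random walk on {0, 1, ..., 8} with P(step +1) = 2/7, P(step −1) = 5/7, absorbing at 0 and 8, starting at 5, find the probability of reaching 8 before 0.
P(hit 8 before 0) = (1 − (5/2)^5) / (1 − (5/2)^8) = 8248/130123

Let u_k denote P(reach 8 before 0 | start at k). Boundary: u_0 = 0, u_8 = 1. Recurrence: u_k = 2/7·u_{k+1} + 5/7·u_{k-1} for 1 ≤ k ≤ 7. Try u_k = A + B·r^k with r = q/p = (5/7)/(2/7) = 5/2. Substitution satisfies the recurrence; boundary conditions give:
  u_k = (1 − r^k) / (1 − r^N) = (1 − (5/2)^5) / (1 − (5/2)^8) = 8248/130123.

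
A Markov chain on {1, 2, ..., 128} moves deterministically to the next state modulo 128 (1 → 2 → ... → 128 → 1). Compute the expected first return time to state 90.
E[T_90 | X_0 = 90] = 128

The chain cycles deterministically, so starting at state 90 it returns in exactly 128 steps. Equivalently, the stationary distribution is uniform π_j = 1/128 for every state j, so by Kac's formula E[T_90] = 1/π_90 = 128.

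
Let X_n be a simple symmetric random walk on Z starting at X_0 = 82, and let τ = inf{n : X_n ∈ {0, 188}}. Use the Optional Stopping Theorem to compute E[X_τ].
E[X_τ] = 82

X_n is a martingale and τ is a bounded-mean stopping time (indeed τ is finite a.s. with bounded expectation since the walk is in a bounded region). By the OST, E[X_τ] = E[X_0] = 82. Equivalently: E[X_τ] = 188 · P(hit 188 first) + 0 · P(hit 0 first) = 188 · (82/188) = 82.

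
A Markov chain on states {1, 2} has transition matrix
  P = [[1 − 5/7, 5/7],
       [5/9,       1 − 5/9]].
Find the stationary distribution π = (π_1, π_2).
π_1 = 7/16, π_2 = 9/16

Solve πP = π with π_1 + π_2 = 1. From πP = π: π_1 · (1 − 5/7) + π_2 · 5/9 = π_1 ⇒ π_2 · 5/9 = π_1 · 5/7 ⇒ π_2/π_1 = (5/7)/(5/9) = 9/7. Together with π_1 + π_2 = 1:
  π_1 = (5/9)/(5/7 + 5/9) = (5/9)/(80/63) = 7/16,
  π_2 = (5/7)/(5/7 + 5/9) = (5/7)/(80/63) = 9/16.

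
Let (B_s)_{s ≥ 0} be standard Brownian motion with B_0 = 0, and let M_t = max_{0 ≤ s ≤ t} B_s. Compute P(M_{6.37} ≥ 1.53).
P(M_{6.37} ≥ 1.53) = 2·P(B_{6.37} ≥ 1.53) = 2(1 − Φ(1.53/√6.37)) ≈ 0.5444

By the reflection principle for Brownian motion, P(M_t ≥ a) = 2 · P(B_t ≥ a) for a ≥ 0. Since B_t ~ N(0, t), P(B_t ≥ 1.53) = 1 − Φ(1.53/√t) = 1 − Φ(1.53/√6.37) = 1 − Φ(0.6062). So
  P(M_{6.37} ≥ 1.53) = 2(1 − Φ(0.6062)) ≈ 0.5444.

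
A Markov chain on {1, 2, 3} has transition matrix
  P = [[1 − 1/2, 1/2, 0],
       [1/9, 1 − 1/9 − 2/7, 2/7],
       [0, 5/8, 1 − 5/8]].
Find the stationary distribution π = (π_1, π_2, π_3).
π = (70/529, 315/529, 144/529)

This is a birth-death chain on three states, which satisfies detailed balance: π_1 · P_{12} = π_2 · P_{21} and π_2 · P_{23} = π_3 · P_{32}.
From π_1 · 1/2 = π_2 · 1/9: π_2/π_1 = (1/2)/(1/9) = 9/2.
From π_2 · 2/7 = π_3 · 5/8: π_3/π_2 = (2/7)/(5/8) = 16/35.
Take π_1 proportional to 1; then unnormalized π = (1, 9/2, 72/35). Normalize by dividing by the sum 529/70:
  π = (70/529, 315/529, 144/529).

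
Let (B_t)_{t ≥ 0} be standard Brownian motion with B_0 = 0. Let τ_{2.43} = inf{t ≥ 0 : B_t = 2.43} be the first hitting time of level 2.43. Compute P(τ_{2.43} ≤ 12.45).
P(τ_{2.43} ≤ 12.45) = 2(1 − Φ(2.43/√12.45)) = 2(1 − Φ(0.6887)) ≈ 0.4910

By the reflection principle for standard BM, P(τ_b ≤ t) = 2 · P(B_t ≥ b). Since B_t ~ N(0, t), P(B_t ≥ 2.43) = 1 − Φ(2.43/√t) = 1 − Φ(2.43/√12.45) = 1 − Φ(0.6887) ≈ 0.24551. Doubling: P(τ_{2.43} ≤ 12.45) ≈ 2 · 0.24551 = 0.49102 ≈ 0.4910.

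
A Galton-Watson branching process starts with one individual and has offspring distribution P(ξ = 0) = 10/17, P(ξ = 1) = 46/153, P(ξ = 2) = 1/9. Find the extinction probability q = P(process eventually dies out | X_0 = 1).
q = 1

Mean offspring μ = 0·10/17 + 1·46/153 + 2·1/9 = 80/153 ≤ 1. For μ ≤ 1 with offspring not concentrated at 1, the Galton-Watson process goes extinct almost surely, so q = 1.
(Algebraic check: The pgf is f(s) = 10/17 + 46/153·s + 1/9·s². The extinction probability q is the smallest fixed point of f in [0, 1]. Setting s = f(s):
  1/9·s² + (46/153 − 1)·s + 10/17 = 0
  1/9·s² − (10/17 + 1/9)·s + 10/17 = 0
which factors as (s − 1)·(1/9·s − 10/17) = 0, giving roots s = 1 and s = (10/17)/(1/9) = 90/17. Since 90/17 ≥ 1, the smallest root in [0, 1] is s = 1.)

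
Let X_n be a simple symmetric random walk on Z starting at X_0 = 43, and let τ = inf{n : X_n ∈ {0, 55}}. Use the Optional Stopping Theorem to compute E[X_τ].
E[X_τ] = 43

X_n is a martingale and τ is a bounded-mean stopping time (indeed τ is finite a.s. with bounded expectation since the walk is in a bounded region). By the OST, E[X_τ] = E[X_0] = 43. Equivalently: E[X_τ] = 55 · P(hit 55 first) + 0 · P(hit 0 first) = 55 · (43/55) = 43.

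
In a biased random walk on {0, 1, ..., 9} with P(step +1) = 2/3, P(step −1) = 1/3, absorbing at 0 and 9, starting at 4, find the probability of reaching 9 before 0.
P(hit 9 before 0) = (1 − (1/2)^4) / (1 − (1/2)^9) = 480/511

Let u_k denote P(reach 9 before 0 | start at k). Boundary: u_0 = 0, u_9 = 1. Recurrence: u_k = 2/3·u_{k+1} + 1/3·u_{k-1} for 1 ≤ k ≤ 8. Try u_k = A + B·r^k with r = q/p = (1/3)/(2/3) = 1/2. Substitution satisfies the recurrence; boundary conditions give:
  u_k = (1 − r^k) / (1 − r^N) = (1 − (1/2)^4) / (1 − (1/2)^9) = 480/511.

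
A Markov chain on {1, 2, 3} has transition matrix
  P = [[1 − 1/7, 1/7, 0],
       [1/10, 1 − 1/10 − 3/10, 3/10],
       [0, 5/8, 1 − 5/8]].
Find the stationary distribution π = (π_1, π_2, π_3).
π = (35/109, 50/109, 24/109)

This is a birth-death chain on three states, which satisfies detailed balance: π_1 · P_{12} = π_2 · P_{21} and π_2 · P_{23} = π_3 · P_{32}.
From π_1 · 1/7 = π_2 · 1/10: π_2/π_1 = (1/7)/(1/10) = 10/7.
From π_2 · 3/10 = π_3 · 5/8: π_3/π_2 = (3/10)/(5/8) = 12/25.
Take π_1 proportional to 1; then unnormalized π = (1, 10/7, 24/35). Normalize by dividing by the sum 109/35:
  π = (35/109, 50/109, 24/109).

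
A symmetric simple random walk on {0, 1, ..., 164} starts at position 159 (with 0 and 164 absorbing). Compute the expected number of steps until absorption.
E[τ | X_0 = 159] = 795

Let v_k = E[τ | X_0 = k]. Boundary: v_0 = v_164 = 0. Recurrence: v_k = 1 + (v_{k-1} + v_{k+1})/2 for 1 ≤ k ≤ 163. The particular solution to v_k − (v_{k-1} + v_{k+1})/2 = 1 is v_k = −k^2. Adding homogeneous solution A + B k and matching boundaries gives v_k = k (164 − k). Substituting k = 159: v_159 = 159 · 5 = 795.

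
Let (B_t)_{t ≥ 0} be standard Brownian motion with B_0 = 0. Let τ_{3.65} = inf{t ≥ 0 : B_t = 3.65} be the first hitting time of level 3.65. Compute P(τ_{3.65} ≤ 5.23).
P(τ_{3.65} ≤ 5.23) = 2(1 − Φ(3.65/√5.23)) = 2(1 − Φ(1.5960)) ≈ 0.1105

By the reflection principle for standard BM, P(τ_b ≤ t) = 2 · P(B_t ≥ b). Since B_t ~ N(0, t), P(B_t ≥ 3.65) = 1 − Φ(3.65/√t) = 1 − Φ(3.65/√5.23) = 1 − Φ(1.5960) ≈ 0.05524. Doubling: P(τ_{3.65} ≤ 5.23) ≈ 2 · 0.05524 = 0.11048 ≈ 0.1105.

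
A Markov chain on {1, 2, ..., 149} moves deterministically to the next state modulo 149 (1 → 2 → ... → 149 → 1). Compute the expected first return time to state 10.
E[T_10 | X_0 = 10] = 149

The chain cycles deterministically, so starting at state 10 it returns in exactly 149 steps. Equivalently, the stationary distribution is uniform π_j = 1/149 for every state j, so by Kac's formula E[T_10] = 1/π_10 = 149.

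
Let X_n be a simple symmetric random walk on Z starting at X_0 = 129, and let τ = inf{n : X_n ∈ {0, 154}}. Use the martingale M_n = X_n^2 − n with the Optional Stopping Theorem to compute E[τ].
E[τ] = 3225

M_n = X_n^2 − n is a martingale (since E[X_{n+1}^2 | F_n] = X_n^2 + 1). By OST (τ has finite mean in a bounded region), E[M_τ] = E[M_0] = X_0^2 − 0 = 129^2 = 16641. Also E[M_τ] = E[X_τ^2] − E[τ]. The walk exits at 0 or 154, with P(hit 154 first) = 129/154, so E[X_τ^2] = 154^2 · 129/154 + 0 = 19866. Thus E[τ] = E[X_τ^2] − E[M_τ] = 19866 − 16641 = 3225 = 129(154 − 129) = 3225.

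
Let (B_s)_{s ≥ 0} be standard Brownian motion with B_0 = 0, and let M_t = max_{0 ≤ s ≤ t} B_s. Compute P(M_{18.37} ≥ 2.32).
P(M_{18.37} ≥ 2.32) = 2·P(B_{18.37} ≥ 2.32) = 2(1 − Φ(2.32/√18.37)) ≈ 0.5883

By the reflection principle for Brownian motion, P(M_t ≥ a) = 2 · P(B_t ≥ a) for a ≥ 0. Since B_t ~ N(0, t), P(B_t ≥ 2.32) = 1 − Φ(2.32/√t) = 1 − Φ(2.32/√18.37) = 1 − Φ(0.5413). So
  P(M_{18.37} ≥ 2.32) = 2(1 − Φ(0.5413)) ≈ 0.5883.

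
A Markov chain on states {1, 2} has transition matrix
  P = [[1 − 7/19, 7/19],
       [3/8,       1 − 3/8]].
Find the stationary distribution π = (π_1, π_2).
π_1 = 57/113, π_2 = 56/113

Solve πP = π with π_1 + π_2 = 1. From πP = π: π_1 · (1 − 7/19) + π_2 · 3/8 = π_1 ⇒ π_2 · 3/8 = π_1 · 7/19 ⇒ π_2/π_1 = (7/19)/(3/8) = 56/57. Together with π_1 + π_2 = 1:
  π_1 = (3/8)/(7/19 + 3/8) = (3/8)/(113/152) = 57/113,
  π_2 = (7/19)/(7/19 + 3/8) = (7/19)/(113/152) = 56/113.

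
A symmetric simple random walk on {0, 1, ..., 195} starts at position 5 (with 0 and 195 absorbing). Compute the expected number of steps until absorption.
E[τ | X_0 = 5] = 950

Let v_k = E[τ | X_0 = k]. Boundary: v_0 = v_195 = 0. Recurrence: v_k = 1 + (v_{k-1} + v_{k+1})/2 for 1 ≤ k ≤ 194. The particular solution to v_k − (v_{k-1} + v_{k+1})/2 = 1 is v_k = −k^2. Adding homogeneous solution A + B k and matching boundaries gives v_k = k (195 − k). Substituting k = 5: v_5 = 5 · 190 = 950.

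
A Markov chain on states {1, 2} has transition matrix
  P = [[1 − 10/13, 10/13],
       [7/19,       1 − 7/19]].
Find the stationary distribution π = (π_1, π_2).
π_1 = 91/281, π_2 = 190/281

Solve πP = π with π_1 + π_2 = 1. From πP = π: π_1 · (1 − 10/13) + π_2 · 7/19 = π_1 ⇒ π_2 · 7/19 = π_1 · 10/13 ⇒ π_2/π_1 = (10/13)/(7/19) = 190/91. Together with π_1 + π_2 = 1:
  π_1 = (7/19)/(10/13 + 7/19) = (7/19)/(281/247) = 91/281,
  π_2 = (10/13)/(10/13 + 7/19) = (10/13)/(281/247) = 190/281.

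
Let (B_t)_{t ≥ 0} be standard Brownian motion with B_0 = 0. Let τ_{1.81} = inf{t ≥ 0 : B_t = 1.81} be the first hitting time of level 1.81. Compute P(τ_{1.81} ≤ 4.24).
P(τ_{1.81} ≤ 4.24) = 2(1 − Φ(1.81/√4.24)) = 2(1 − Φ(0.8790)) ≈ 0.3794

By the reflection principle for standard BM, P(τ_b ≤ t) = 2 · P(B_t ≥ b). Since B_t ~ N(0, t), P(B_t ≥ 1.81) = 1 − Φ(1.81/√t) = 1 − Φ(1.81/√4.24) = 1 − Φ(0.8790) ≈ 0.18970. Doubling: P(τ_{1.81} ≤ 4.24) ≈ 2 · 0.18970 = 0.37940 ≈ 0.3794.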